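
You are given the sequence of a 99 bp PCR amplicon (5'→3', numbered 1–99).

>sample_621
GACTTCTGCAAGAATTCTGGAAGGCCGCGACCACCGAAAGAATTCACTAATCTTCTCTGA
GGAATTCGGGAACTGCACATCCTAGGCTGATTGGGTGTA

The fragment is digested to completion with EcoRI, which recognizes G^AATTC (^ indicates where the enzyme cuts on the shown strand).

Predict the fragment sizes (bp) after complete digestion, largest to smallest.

37, 28, 22, 12 bp

EcoRI sites (GAATTC) start at positions 12, 40, 62.
EcoRI cuts after the first base of each site, so after positions 12, 40, 62.
Linear molecule, 3 cuts → 4 fragments:
  1–12 → 12 bp
  13–40 → 28 bp
  41–62 → 22 bp
  63–99 → 37 bp
Sorted largest to smallest: 37, 28, 22, 12 bp.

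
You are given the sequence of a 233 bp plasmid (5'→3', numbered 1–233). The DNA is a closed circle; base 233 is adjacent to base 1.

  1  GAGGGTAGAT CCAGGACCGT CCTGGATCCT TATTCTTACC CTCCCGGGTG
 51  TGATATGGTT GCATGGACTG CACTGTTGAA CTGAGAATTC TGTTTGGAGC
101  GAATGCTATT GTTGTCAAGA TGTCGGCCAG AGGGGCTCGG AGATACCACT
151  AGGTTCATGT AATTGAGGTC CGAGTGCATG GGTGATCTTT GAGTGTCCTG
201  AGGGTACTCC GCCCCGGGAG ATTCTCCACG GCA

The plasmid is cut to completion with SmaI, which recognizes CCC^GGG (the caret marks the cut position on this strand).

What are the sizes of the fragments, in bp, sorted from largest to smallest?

170, 63 bp

SmaI sites (CCCGGG) start at positions 43, 213.
SmaI cuts after base 3 of each site, so after positions 45, 215.
Circular molecule, 2 cuts → 2 fragments:
  46–215 → 170 bp
  216–233 then 1–45 → 18 + 45 = 63 bp
Sorted largest to smallest: 170, 63 bp.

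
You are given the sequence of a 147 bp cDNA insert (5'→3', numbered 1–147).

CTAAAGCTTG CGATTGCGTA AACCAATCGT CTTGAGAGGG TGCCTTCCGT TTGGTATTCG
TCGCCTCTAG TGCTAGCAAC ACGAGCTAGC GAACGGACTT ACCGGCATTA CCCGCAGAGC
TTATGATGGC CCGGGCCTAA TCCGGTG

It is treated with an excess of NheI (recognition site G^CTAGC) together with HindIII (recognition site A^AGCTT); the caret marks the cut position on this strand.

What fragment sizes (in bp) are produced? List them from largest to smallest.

68, 62, 13, 4 bp

NheI sites (GCTAGC) start at positions 72, 85.
NheI cuts after the first base of each site, so after positions 72, 85.
The HindIII site (AAGCTT) starts at position 4.
HindIII cuts after the first base of each site, so after position 4.
Combined cut positions: 4, 72, 85.
Linear molecule, 3 cuts → 4 fragments:
  1–4 → 4 bp
  5–72 → 68 bp
  73–85 → 13 bp
  86–147 → 62 bp
Sorted largest to smallest: 68, 62, 13, 4 bp.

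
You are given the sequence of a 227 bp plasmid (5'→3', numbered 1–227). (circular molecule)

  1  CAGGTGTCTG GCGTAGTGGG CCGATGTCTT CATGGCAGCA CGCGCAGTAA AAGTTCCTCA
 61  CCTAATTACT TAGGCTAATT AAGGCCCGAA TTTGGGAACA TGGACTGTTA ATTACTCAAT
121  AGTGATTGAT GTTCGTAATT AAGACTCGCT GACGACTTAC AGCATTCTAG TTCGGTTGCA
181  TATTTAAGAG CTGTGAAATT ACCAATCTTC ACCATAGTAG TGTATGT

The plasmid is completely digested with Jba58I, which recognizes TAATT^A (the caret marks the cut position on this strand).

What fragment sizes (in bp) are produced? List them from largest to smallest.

Jba58I sites (TAATTA) start at positions 63, 76, 109, 136.
Jba58I cuts after base 5 of each site (before the last base), so after positions 67, 80, 113, 140.
Circular molecule, 4 cuts → 4 fragments:
  68–80 → 13 bp
  81–113 → 33 bp
  114–140 → 27 bp
  141–227 then 1–67 → 87 + 67 = 154 bp
Sorted largest to smallest: 154, 33, 27, 13 bp.

154, 33, 27, 13 bp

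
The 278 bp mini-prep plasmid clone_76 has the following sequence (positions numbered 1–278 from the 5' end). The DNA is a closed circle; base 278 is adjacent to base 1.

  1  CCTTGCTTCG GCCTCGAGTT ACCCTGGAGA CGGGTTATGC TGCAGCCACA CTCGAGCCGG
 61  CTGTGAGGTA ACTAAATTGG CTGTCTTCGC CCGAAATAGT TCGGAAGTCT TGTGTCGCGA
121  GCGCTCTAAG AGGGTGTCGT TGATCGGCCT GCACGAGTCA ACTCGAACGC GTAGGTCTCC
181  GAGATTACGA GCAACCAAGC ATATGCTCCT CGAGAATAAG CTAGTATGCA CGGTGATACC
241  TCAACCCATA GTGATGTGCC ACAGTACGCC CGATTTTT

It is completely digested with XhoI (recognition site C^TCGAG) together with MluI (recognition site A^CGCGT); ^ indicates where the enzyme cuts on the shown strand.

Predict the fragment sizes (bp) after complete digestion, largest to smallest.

XhoI sites (CTCGAG) start at positions 13, 51, 209.
XhoI cuts after the first base of each site, so after positions 13, 51, 209.
The MluI site (ACGCGT) starts at position 167.
MluI cuts after the first base of each site, so after position 167.
Combined cut positions: 13, 51, 167, 209.
Circular molecule, 4 cuts → 4 fragments:
  14–51 → 38 bp
  52–167 → 116 bp
  168–209 → 42 bp
  210–278 then 1–13 → 69 + 13 = 82 bp
Sorted largest to smallest: 116, 82, 42, 38 bp.

116, 82, 42, 38 bp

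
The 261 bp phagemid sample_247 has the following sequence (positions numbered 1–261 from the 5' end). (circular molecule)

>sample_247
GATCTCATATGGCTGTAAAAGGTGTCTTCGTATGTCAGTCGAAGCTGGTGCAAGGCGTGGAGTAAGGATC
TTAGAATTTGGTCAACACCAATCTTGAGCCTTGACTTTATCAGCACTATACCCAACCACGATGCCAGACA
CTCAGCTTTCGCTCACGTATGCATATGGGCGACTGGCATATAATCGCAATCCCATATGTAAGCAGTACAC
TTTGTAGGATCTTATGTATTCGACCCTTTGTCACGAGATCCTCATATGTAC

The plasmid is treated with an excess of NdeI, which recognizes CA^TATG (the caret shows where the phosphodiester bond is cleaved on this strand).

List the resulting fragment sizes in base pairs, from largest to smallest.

156, 60, 31, 14 bp

NdeI sites (CATATG) start at positions 6, 162, 193, 253.
NdeI cuts after base 2 of each site, so after positions 7, 163, 194, 254.
Circular molecule, 4 cuts → 4 fragments:
  8–163 → 156 bp
  164–194 → 31 bp
  195–254 → 60 bp
  255–261 then 1–7 → 7 + 7 = 14 bp
Sorted largest to smallest: 156, 60, 31, 14 bp.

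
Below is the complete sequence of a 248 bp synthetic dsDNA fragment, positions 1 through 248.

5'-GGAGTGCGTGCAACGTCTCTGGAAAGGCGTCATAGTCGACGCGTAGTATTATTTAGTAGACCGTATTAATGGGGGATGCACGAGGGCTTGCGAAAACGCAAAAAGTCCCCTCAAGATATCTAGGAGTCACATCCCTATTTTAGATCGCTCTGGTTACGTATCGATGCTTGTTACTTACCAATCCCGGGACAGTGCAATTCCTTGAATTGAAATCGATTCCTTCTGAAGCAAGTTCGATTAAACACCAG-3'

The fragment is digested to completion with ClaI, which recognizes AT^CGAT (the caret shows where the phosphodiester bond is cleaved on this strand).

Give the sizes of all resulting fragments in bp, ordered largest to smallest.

161, 52, 35 bp

ClaI sites (ATCGAT) start at positions 160, 212.
ClaI cuts after base 2 of each site, so after positions 161, 213.
Linear molecule, 2 cuts → 3 fragments:
  1–161 → 161 bp
  162–213 → 52 bp
  214–248 → 35 bp
Sorted largest to smallest: 161, 52, 35 bp.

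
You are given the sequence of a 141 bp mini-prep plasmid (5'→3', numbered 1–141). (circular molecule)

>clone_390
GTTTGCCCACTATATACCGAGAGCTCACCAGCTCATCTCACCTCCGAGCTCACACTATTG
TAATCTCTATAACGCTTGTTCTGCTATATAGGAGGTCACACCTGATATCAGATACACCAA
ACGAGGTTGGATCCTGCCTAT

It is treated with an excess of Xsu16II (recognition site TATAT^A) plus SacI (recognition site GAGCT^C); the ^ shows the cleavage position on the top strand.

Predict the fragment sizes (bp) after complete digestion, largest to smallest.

67, 39, 25, 10 bp

Xsu16II sites (TATATA) start at positions 11, 85.
Xsu16II cuts after base 5 of each site (before the last base), so after positions 15, 89.
SacI sites (GAGCTC) start at positions 21, 46.
SacI cuts after base 5 of each site (before the last base), so after positions 25, 50.
Combined cut positions: 15, 25, 50, 89.
Circular molecule, 4 cuts → 4 fragments:
  16–25 → 10 bp
  26–50 → 25 bp
  51–89 → 39 bp
  90–141 then 1–15 → 52 + 15 = 67 bp
Sorted largest to smallest: 67, 39, 25, 10 bp.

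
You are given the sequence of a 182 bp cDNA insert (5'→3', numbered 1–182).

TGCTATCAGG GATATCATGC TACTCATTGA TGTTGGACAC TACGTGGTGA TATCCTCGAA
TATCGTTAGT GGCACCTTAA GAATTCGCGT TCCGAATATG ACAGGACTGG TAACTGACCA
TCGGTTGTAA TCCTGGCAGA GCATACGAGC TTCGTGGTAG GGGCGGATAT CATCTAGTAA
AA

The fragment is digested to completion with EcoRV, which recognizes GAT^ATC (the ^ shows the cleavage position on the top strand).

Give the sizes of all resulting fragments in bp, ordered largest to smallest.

117, 38, 14, 13 bp

EcoRV sites (GATATC) start at positions 11, 49, 166.
EcoRV cuts after base 3 of each site, so after positions 13, 51, 168.
Linear molecule, 3 cuts → 4 fragments:
  1–13 → 13 bp
  14–51 → 38 bp
  52–168 → 117 bp
  169–182 → 14 bp
Sorted largest to smallest: 117, 38, 14, 13 bp.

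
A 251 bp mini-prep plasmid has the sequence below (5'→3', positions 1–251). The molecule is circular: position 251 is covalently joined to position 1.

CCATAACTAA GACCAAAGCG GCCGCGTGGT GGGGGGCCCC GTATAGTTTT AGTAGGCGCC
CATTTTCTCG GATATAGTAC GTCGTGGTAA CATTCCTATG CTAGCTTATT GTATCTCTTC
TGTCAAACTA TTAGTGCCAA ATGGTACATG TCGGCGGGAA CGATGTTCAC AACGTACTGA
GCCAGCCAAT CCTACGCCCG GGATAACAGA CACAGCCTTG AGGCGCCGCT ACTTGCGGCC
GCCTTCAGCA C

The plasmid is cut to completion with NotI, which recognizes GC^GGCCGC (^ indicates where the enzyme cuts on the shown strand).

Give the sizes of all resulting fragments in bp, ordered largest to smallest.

217, 34 bp

NotI sites (GCGGCCGC) start at positions 18, 235.
NotI cuts after base 2 of each site, so after positions 19, 236.
Circular molecule, 2 cuts → 2 fragments:
  20–236 → 217 bp
  237–251 then 1–19 → 15 + 19 = 34 bp
Sorted largest to smallest: 217, 34 bp.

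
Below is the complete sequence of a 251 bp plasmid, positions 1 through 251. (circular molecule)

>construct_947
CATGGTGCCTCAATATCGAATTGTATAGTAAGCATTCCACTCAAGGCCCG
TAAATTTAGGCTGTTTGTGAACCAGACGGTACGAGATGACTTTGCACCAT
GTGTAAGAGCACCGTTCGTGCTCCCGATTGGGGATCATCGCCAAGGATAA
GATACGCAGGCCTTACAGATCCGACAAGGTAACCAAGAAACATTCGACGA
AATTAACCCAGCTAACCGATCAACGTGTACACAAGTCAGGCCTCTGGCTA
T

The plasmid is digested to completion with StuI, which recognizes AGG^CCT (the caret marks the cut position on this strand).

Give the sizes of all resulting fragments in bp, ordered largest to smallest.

StuI sites (AGGCCT) start at positions 158, 238.
StuI cuts after base 3 of each site, so after positions 160, 240.
Circular molecule, 2 cuts → 2 fragments:
  161–240 → 80 bp
  241–251 then 1–160 → 11 + 160 = 171 bp
Sorted largest to smallest: 171, 80 bp.

171, 80 bp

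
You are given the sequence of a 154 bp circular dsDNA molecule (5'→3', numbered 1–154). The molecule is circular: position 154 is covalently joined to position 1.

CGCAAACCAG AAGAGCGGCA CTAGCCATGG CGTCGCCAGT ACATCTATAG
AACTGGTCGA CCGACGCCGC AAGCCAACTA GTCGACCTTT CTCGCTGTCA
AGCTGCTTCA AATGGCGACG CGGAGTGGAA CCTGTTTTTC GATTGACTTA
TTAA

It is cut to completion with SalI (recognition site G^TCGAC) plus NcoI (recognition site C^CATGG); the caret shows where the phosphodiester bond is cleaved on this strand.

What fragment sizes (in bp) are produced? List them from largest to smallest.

98, 31, 25 bp

SalI sites (GTCGAC) start at positions 56, 81.
SalI cuts after the first base of each site, so after positions 56, 81.
The NcoI site (CCATGG) starts at position 25.
NcoI cuts after the first base of each site, so after position 25.
Combined cut positions: 25, 56, 81.
Circular molecule, 3 cuts → 3 fragments:
  26–56 → 31 bp
  57–81 → 25 bp
  82–154 then 1–25 → 73 + 25 = 98 bp
Sorted largest to smallest: 98, 31, 25 bp.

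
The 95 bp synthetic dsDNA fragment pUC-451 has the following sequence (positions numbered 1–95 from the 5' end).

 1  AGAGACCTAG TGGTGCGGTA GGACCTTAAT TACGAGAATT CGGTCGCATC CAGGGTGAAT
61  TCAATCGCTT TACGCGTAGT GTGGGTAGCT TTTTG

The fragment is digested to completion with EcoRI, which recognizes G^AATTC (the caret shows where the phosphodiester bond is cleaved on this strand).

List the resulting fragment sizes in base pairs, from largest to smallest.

EcoRI sites (GAATTC) start at positions 36, 57.
EcoRI cuts after the first base of each site, so after positions 36, 57.
Linear molecule, 2 cuts → 3 fragments:
  1–36 → 36 bp
  37–57 → 21 bp
  58–95 → 38 bp
Sorted largest to smallest: 38, 36, 21 bp.

38, 36, 21 bp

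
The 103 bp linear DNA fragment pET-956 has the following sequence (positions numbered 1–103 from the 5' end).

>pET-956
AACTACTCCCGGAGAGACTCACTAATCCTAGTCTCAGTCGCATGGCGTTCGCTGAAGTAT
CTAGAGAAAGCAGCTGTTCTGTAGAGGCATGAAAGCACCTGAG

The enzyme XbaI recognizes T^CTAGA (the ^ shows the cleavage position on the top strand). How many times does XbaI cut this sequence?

1

TCTAGA occurs starting at position 60.
XbaI cuts at 1 site.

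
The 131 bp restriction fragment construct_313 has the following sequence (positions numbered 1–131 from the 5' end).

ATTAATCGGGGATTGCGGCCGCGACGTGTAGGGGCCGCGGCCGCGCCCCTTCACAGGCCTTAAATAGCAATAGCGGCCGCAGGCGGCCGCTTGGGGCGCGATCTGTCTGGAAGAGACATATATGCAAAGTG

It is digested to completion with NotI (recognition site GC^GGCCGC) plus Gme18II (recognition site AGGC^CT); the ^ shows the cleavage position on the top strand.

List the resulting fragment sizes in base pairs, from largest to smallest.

NotI sites (GCGGCCGC) start at positions 15, 37, 73, 83.
NotI cuts after base 2 of each site, so after positions 16, 38, 74, 84.
The Gme18II site (AGGCCT) starts at position 55.
Gme18II cuts after base 4 of each site, so after position 58.
Combined cut positions: 16, 38, 58, 74, 84.
Linear molecule, 5 cuts → 6 fragments:
  1–16 → 16 bp
  17–38 → 22 bp
  39–58 → 20 bp
  59–74 → 16 bp
  75–84 → 10 bp
  85–131 → 47 bp
Sorted largest to smallest: 47, 22, 20, 16, 16, 10 bp.

47, 22, 20, 16, 16, 10 bp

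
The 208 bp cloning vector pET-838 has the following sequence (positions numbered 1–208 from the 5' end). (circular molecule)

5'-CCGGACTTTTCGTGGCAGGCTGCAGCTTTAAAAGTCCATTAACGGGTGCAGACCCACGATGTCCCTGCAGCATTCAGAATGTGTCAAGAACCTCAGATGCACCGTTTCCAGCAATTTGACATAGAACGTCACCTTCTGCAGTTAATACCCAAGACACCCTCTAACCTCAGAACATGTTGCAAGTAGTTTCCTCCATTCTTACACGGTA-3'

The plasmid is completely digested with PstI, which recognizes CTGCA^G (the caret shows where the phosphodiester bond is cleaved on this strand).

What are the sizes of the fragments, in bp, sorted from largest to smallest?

PstI sites (CTGCAG) start at positions 20, 65, 136.
PstI cuts after base 5 of each site (before the last base), so after positions 24, 69, 140.
Circular molecule, 3 cuts → 3 fragments:
  25–69 → 45 bp
  70–140 → 71 bp
  141–208 then 1–24 → 68 + 24 = 92 bp
Sorted largest to smallest: 92, 71, 45 bp.

92, 71, 45 bp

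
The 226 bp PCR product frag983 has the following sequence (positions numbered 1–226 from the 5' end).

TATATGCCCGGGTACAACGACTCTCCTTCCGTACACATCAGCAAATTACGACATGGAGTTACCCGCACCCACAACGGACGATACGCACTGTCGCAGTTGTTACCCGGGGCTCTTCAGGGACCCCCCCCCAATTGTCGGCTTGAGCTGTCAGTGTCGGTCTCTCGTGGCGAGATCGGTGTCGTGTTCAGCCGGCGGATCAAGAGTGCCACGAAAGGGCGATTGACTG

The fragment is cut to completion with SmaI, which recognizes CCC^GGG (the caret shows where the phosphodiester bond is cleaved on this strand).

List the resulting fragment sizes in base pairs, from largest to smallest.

SmaI sites (CCCGGG) start at positions 7, 103.
SmaI cuts after base 3 of each site, so after positions 9, 105.
Linear molecule, 2 cuts → 3 fragments:
  1–9 → 9 bp
  10–105 → 96 bp
  106–226 → 121 bp
Sorted largest to smallest: 121, 96, 9 bp.

121, 96, 9 bp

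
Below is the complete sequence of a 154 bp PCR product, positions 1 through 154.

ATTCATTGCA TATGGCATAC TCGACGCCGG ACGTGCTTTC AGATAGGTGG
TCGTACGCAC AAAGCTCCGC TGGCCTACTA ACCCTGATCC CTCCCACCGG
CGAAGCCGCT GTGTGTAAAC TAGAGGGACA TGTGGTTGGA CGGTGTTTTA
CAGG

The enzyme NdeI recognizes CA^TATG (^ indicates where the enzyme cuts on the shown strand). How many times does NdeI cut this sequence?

1

CATATG occurs starting at position 9.
NdeI cuts at 1 site.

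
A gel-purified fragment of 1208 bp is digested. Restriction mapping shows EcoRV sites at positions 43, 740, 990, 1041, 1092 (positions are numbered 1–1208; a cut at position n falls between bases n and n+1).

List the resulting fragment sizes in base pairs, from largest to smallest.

697, 250, 116, 51, 51, 43 bp

Linear molecule, 5 cuts → 6 fragments:
  43 − 0 = 43 bp
  740 − 43 = 697 bp
  990 − 740 = 250 bp
  1041 − 990 = 51 bp
  1092 − 1041 = 51 bp
  1208 − 1092 = 116 bp
Sorted largest to smallest: 697, 250, 116, 51, 51, 43 bp.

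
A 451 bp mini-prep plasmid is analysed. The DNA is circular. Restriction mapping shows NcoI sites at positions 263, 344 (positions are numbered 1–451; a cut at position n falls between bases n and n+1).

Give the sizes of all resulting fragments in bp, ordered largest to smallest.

Circular molecule, 2 cuts → 2 fragments:
  344 − 263 = 81 bp
  wrap: 451 − 344 + 263 = 370 bp
Sorted largest to smallest: 370, 81 bp.

370, 81 bp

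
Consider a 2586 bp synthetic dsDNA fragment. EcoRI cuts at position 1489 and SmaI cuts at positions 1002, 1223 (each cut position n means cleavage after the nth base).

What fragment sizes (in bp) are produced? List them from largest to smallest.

1097, 1002, 266, 221 bp

Combined cut positions (sorted): 1002, 1223, 1489.
Linear molecule, 3 cuts → 4 fragments:
  1002 − 0 = 1002 bp
  1223 − 1002 = 221 bp
  1489 − 1223 = 266 bp
  2586 − 1489 = 1097 bp
Sorted largest to smallest: 1097, 1002, 266, 221 bp.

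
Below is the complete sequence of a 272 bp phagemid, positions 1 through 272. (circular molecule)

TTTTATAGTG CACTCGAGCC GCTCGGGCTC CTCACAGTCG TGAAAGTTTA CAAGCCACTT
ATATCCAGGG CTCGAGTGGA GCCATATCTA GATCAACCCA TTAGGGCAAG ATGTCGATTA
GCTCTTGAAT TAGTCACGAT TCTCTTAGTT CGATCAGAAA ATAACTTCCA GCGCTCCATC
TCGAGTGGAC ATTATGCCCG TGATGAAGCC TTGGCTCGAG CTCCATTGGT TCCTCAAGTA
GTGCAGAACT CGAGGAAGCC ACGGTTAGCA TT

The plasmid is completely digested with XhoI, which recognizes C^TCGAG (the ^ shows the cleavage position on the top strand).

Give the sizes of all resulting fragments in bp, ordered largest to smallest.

XhoI sites (CTCGAG) start at positions 13, 71, 180, 215, 249.
XhoI cuts after the first base of each site, so after positions 13, 71, 180, 215, 249.
Circular molecule, 5 cuts → 5 fragments:
  14–71 → 58 bp
  72–180 → 109 bp
  181–215 → 35 bp
  216–249 → 34 bp
  250–272 then 1–13 → 23 + 13 = 36 bp
Sorted largest to smallest: 109, 58, 36, 35, 34 bp.

109, 58, 36, 35, 34 bp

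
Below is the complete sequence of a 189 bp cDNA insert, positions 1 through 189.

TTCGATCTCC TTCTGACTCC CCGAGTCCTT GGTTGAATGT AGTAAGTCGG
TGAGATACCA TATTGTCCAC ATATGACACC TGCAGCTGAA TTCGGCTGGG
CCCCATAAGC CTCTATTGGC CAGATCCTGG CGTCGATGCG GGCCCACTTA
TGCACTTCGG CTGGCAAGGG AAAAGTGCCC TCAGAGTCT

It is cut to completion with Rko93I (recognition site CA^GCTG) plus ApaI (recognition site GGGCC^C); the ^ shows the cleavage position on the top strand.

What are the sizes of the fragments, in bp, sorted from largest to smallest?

The Rko93I site (CAGCTG) starts at position 83.
Rko93I cuts after base 2 of each site, so after position 84.
ApaI sites (GGGCCC) start at positions 98, 140.
ApaI cuts after base 5 of each site (before the last base), so after positions 102, 144.
Combined cut positions: 84, 102, 144.
Linear molecule, 3 cuts → 4 fragments:
  1–84 → 84 bp
  85–102 → 18 bp
  103–144 → 42 bp
  145–189 → 45 bp
Sorted largest to smallest: 84, 45, 42, 18 bp.

84, 45, 42, 18 bp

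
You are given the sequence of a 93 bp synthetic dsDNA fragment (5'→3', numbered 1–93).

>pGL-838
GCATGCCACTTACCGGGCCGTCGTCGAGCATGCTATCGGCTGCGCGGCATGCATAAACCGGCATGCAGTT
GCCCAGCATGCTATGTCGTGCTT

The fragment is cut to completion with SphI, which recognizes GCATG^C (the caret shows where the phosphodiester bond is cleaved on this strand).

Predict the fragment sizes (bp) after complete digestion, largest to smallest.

27, 19, 15, 14, 13, 5 bp

SphI sites (GCATGC) start at positions 1, 28, 47, 61, 76.
SphI cuts after base 5 of each site (before the last base), so after positions 5, 32, 51, 65, 80.
Linear molecule, 5 cuts → 6 fragments:
  1–5 → 5 bp
  6–32 → 27 bp
  33–51 → 19 bp
  52–65 → 14 bp
  66–80 → 15 bp
  81–93 → 13 bp
Sorted largest to smallest: 27, 19, 15, 14, 13, 5 bp.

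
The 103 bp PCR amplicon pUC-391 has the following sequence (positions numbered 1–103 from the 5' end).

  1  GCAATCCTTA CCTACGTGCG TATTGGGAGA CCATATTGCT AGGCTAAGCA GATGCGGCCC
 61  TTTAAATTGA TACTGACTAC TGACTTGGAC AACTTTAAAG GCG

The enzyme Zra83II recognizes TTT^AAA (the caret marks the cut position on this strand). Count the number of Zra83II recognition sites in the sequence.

2

TTTAAA occurs starting at positions 61, 94.
Zra83II cuts at 2 sites.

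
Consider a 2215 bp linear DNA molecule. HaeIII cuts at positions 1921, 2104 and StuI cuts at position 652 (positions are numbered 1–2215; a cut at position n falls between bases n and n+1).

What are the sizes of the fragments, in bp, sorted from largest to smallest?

Combined cut positions (sorted): 652, 1921, 2104.
Linear molecule, 3 cuts → 4 fragments:
  652 − 0 = 652 bp
  1921 − 652 = 1269 bp
  2104 − 1921 = 183 bp
  2215 − 2104 = 111 bp
Sorted largest to smallest: 1269, 652, 183, 111 bp.

1269, 652, 183, 111 bp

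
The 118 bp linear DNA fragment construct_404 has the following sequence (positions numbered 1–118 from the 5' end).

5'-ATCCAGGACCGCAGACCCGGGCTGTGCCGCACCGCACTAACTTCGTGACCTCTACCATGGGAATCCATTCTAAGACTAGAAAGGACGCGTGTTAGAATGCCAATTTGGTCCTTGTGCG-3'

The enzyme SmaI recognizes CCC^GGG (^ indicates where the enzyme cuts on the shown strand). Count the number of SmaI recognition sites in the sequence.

CCCGGG occurs starting at position 16.
SmaI cuts at 1 site.

1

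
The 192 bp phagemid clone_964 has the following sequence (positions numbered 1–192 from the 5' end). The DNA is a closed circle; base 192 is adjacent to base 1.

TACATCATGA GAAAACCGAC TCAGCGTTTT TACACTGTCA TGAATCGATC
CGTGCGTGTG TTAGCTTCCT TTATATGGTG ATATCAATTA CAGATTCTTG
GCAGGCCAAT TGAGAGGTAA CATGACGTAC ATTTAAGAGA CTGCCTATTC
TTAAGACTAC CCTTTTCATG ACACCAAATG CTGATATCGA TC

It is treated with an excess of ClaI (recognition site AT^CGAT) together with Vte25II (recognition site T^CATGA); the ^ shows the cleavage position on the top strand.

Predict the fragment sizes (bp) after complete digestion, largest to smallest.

121, 33, 21, 10, 7 bp

ClaI sites (ATCGAT) start at positions 44, 186.
ClaI cuts after base 2 of each site, so after positions 45, 187.
Vte25II sites (TCATGA) start at positions 5, 38, 166.
Vte25II cuts after the first base of each site, so after positions 5, 38, 166.
Combined cut positions: 5, 38, 45, 166, 187.
Circular molecule, 5 cuts → 5 fragments:
  6–38 → 33 bp
  39–45 → 7 bp
  46–166 → 121 bp
  167–187 → 21 bp
  188–192 then 1–5 → 5 + 5 = 10 bp
Sorted largest to smallest: 121, 33, 21, 10, 7 bp.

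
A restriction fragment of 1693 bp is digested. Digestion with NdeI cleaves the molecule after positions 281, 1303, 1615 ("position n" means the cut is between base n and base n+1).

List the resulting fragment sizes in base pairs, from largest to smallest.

Linear molecule, 3 cuts → 4 fragments:
  281 − 0 = 281 bp
  1303 − 281 = 1022 bp
  1615 − 1303 = 312 bp
  1693 − 1615 = 78 bp
Sorted largest to smallest: 1022, 312, 281, 78 bp.

1022, 312, 281, 78 bp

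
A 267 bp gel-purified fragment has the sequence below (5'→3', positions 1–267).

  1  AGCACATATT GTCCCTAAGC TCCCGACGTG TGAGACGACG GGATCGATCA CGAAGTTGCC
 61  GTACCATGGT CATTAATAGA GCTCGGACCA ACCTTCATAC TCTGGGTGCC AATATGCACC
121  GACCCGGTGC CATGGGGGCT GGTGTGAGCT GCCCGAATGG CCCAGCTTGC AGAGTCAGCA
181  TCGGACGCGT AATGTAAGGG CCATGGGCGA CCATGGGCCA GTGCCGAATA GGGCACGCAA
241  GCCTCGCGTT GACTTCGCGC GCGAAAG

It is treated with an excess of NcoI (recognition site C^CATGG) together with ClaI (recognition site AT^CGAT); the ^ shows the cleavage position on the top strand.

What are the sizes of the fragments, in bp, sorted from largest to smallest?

NcoI sites (CCATGG) start at positions 64, 130, 201, 211.
NcoI cuts after the first base of each site, so after positions 64, 130, 201, 211.
The ClaI site (ATCGAT) starts at position 43.
ClaI cuts after base 2 of each site, so after position 44.
Combined cut positions: 44, 64, 130, 201, 211.
Linear molecule, 5 cuts → 6 fragments:
  1–44 → 44 bp
  45–64 → 20 bp
  65–130 → 66 bp
  131–201 → 71 bp
  202–211 → 10 bp
  212–267 → 56 bp
Sorted largest to smallest: 71, 66, 56, 44, 20, 10 bp.

71, 66, 56, 44, 20, 10 bp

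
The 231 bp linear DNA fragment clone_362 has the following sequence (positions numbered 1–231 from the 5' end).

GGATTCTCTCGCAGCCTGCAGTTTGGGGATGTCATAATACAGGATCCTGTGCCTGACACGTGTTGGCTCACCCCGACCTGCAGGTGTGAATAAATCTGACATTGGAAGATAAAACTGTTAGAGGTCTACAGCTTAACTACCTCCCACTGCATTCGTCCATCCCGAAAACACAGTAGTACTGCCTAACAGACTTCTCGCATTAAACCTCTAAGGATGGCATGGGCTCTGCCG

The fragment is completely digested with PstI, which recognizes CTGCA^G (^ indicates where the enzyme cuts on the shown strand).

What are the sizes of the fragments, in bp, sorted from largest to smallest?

149, 62, 20 bp

PstI sites (CTGCAG) start at positions 16, 78.
PstI cuts after base 5 of each site (before the last base), so after positions 20, 82.
Linear molecule, 2 cuts → 3 fragments:
  1–20 → 20 bp
  21–82 → 62 bp
  83–231 → 149 bp
Sorted largest to smallest: 149, 62, 20 bp.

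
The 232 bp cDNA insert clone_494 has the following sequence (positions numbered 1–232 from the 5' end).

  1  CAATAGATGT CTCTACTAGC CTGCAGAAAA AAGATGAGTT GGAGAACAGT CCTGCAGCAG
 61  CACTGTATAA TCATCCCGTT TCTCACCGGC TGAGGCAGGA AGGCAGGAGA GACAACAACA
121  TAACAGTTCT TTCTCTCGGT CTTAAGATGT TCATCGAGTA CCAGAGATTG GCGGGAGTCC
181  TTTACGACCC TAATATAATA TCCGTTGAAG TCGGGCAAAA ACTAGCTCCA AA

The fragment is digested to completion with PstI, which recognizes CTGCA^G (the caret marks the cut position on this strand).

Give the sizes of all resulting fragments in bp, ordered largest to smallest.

176, 31, 25 bp

PstI sites (CTGCAG) start at positions 21, 52.
PstI cuts after base 5 of each site (before the last base), so after positions 25, 56.
Linear molecule, 2 cuts → 3 fragments:
  1–25 → 25 bp
  26–56 → 31 bp
  57–232 → 176 bp
Sorted largest to smallest: 176, 31, 25 bp.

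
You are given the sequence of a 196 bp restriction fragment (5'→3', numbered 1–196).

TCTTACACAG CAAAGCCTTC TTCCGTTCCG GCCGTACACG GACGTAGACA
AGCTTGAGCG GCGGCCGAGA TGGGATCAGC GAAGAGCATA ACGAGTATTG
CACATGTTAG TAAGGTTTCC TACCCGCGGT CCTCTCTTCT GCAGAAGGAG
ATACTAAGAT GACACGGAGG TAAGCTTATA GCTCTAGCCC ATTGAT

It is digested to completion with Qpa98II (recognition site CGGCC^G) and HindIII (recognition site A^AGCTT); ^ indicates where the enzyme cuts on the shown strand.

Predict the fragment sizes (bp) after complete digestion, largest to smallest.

Qpa98II sites (CGGCCG) start at positions 29, 62.
Qpa98II cuts after base 5 of each site (before the last base), so after positions 33, 66.
HindIII sites (AAGCTT) start at positions 50, 172.
HindIII cuts after the first base of each site, so after positions 50, 172.
Combined cut positions: 33, 50, 66, 172.
Linear molecule, 4 cuts → 5 fragments:
  1–33 → 33 bp
  34–50 → 17 bp
  51–66 → 16 bp
  67–172 → 106 bp
  173–196 → 24 bp
Sorted largest to smallest: 106, 33, 24, 17, 16 bp.

106, 33, 24, 17, 16 bp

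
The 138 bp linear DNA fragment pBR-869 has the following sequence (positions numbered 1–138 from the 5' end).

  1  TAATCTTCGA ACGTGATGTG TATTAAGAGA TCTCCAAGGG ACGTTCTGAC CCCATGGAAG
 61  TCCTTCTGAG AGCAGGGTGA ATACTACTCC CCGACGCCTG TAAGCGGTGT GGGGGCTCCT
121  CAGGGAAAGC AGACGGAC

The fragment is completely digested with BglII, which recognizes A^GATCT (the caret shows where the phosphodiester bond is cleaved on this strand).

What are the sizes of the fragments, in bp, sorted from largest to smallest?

The BglII site (AGATCT) starts at position 28.
BglII cuts after the first base of each site, so after position 28.
Linear molecule, 1 cut → 2 fragments:
  1–28 → 28 bp
  29–138 → 110 bp
Sorted largest to smallest: 110, 28 bp.

110, 28 bp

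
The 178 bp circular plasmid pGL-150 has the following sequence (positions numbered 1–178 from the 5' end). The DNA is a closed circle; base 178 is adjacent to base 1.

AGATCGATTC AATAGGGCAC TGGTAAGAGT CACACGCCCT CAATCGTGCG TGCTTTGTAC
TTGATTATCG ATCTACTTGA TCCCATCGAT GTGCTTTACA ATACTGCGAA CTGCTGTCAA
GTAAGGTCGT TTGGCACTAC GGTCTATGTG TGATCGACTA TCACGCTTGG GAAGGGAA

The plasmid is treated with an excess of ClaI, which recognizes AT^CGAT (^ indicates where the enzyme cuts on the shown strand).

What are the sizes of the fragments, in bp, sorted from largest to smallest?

96, 64, 18 bp

ClaI sites (ATCGAT) start at positions 3, 67, 85.
ClaI cuts after base 2 of each site, so after positions 4, 68, 86.
Circular molecule, 3 cuts → 3 fragments:
  5–68 → 64 bp
  69–86 → 18 bp
  87–178 then 1–4 → 92 + 4 = 96 bp
Sorted largest to smallest: 96, 64, 18 bp.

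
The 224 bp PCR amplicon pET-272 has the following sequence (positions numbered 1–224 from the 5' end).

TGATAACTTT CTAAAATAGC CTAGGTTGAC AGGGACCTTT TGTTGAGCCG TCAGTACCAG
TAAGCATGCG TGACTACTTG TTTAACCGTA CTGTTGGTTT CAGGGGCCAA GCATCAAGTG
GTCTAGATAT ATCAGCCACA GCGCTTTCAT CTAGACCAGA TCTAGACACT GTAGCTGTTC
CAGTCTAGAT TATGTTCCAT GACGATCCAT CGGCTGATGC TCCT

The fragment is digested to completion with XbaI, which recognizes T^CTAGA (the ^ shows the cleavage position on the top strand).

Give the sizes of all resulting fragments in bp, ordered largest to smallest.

XbaI sites (TCTAGA) start at positions 122, 150, 161, 184.
XbaI cuts after the first base of each site, so after positions 122, 150, 161, 184.
Linear molecule, 4 cuts → 5 fragments:
  1–122 → 122 bp
  123–150 → 28 bp
  151–161 → 11 bp
  162–184 → 23 bp
  185–224 → 40 bp
Sorted largest to smallest: 122, 40, 28, 23, 11 bp.

122, 40, 28, 23, 11 bp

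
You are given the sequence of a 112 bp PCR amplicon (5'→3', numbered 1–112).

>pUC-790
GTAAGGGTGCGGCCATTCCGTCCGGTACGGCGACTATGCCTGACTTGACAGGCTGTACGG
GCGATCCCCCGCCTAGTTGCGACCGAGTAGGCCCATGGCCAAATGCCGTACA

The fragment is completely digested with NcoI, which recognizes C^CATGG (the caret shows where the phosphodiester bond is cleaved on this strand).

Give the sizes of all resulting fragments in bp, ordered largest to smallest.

93, 19 bp

The NcoI site (CCATGG) starts at position 93.
NcoI cuts after the first base of each site, so after position 93.
Linear molecule, 1 cut → 2 fragments:
  1–93 → 93 bp
  94–112 → 19 bp
Sorted largest to smallest: 93, 19 bp.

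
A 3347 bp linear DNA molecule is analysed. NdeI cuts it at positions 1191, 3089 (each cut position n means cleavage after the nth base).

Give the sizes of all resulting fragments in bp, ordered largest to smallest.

1898, 1191, 258 bp

Linear molecule, 2 cuts → 3 fragments:
  1191 − 0 = 1191 bp
  3089 − 1191 = 1898 bp
  3347 − 3089 = 258 bp
Sorted largest to smallest: 1898, 1191, 258 bp.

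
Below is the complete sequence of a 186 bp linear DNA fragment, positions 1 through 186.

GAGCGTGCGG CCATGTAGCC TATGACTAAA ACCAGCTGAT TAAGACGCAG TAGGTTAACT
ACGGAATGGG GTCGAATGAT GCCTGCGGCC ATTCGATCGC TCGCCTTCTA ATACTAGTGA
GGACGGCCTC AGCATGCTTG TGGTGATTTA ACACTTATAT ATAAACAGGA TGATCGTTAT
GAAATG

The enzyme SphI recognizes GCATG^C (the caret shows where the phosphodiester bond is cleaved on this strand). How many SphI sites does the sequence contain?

1

GCATGC occurs starting at position 132.
SphI cuts at 1 site.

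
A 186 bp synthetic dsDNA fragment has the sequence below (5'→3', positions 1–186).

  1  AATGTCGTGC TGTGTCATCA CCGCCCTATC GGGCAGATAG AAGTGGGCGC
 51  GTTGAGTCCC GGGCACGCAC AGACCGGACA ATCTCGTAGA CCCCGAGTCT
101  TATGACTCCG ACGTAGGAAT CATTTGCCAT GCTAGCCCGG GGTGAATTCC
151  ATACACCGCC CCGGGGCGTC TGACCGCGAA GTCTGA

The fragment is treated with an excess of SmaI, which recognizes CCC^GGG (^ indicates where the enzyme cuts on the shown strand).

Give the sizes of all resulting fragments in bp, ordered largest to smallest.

SmaI sites (CCCGGG) start at positions 58, 136, 160.
SmaI cuts after base 3 of each site, so after positions 60, 138, 162.
Linear molecule, 3 cuts → 4 fragments:
  1–60 → 60 bp
  61–138 → 78 bp
  139–162 → 24 bp
  163–186 → 24 bp
Sorted largest to smallest: 78, 60, 24, 24 bp.

78, 60, 24, 24 bp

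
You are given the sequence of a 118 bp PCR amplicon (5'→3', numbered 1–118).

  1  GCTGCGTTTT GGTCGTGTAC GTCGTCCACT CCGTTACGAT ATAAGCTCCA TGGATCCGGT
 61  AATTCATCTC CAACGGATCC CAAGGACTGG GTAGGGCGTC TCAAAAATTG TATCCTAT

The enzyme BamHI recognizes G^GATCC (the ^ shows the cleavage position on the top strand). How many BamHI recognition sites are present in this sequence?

2

GGATCC occurs starting at positions 52, 75.
BamHI cuts at 2 sites.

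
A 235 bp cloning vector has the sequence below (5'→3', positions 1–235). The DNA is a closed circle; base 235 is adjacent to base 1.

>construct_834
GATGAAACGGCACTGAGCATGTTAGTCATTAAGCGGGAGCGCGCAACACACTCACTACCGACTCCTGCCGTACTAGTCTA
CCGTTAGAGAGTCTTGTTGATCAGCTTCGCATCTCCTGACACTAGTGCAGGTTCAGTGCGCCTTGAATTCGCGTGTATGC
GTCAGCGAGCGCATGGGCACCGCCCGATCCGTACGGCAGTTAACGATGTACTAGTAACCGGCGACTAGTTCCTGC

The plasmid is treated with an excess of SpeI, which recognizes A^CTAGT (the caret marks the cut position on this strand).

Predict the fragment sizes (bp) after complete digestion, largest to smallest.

SpeI sites (ACTAGT) start at positions 72, 121, 210, 224.
SpeI cuts after the first base of each site, so after positions 72, 121, 210, 224.
Circular molecule, 4 cuts → 4 fragments:
  73–121 → 49 bp
  122–210 → 89 bp
  211–224 → 14 bp
  225–235 then 1–72 → 11 + 72 = 83 bp
Sorted largest to smallest: 89, 83, 49, 14 bp.

89, 83, 49, 14 bp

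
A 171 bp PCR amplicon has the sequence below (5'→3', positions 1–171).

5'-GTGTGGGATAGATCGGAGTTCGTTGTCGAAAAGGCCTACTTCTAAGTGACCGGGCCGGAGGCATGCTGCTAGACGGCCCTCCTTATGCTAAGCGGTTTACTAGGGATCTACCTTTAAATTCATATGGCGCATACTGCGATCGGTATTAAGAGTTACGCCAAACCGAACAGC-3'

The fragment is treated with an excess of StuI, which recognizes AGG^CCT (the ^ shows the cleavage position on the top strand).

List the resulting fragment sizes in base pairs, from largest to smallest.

The StuI site (AGGCCT) starts at position 32.
StuI cuts after base 3 of each site, so after position 34.
Linear molecule, 1 cut → 2 fragments:
  1–34 → 34 bp
  35–171 → 137 bp
Sorted largest to smallest: 137, 34 bp.

137, 34 bp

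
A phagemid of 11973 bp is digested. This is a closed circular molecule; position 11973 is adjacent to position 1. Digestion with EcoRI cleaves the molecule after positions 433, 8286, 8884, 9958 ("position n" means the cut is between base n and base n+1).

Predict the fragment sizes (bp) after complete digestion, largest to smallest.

Circular molecule, 4 cuts → 4 fragments:
  8286 − 433 = 7853 bp
  8884 − 8286 = 598 bp
  9958 − 8884 = 1074 bp
  wrap: 11973 − 9958 + 433 = 2448 bp
Sorted largest to smallest: 7853, 2448, 1074, 598 bp.

7853, 2448, 1074, 598 bp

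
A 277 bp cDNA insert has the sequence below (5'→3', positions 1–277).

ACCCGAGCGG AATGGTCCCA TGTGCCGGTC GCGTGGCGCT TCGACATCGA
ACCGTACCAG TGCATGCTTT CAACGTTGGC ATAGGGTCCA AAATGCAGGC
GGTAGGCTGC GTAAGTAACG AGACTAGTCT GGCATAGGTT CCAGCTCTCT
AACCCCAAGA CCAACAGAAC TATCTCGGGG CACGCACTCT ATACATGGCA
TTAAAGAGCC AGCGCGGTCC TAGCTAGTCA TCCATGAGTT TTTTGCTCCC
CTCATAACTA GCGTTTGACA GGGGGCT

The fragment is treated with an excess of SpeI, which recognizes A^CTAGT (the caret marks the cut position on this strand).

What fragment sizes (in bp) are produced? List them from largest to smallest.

The SpeI site (ACTAGT) starts at position 123.
SpeI cuts after the first base of each site, so after position 123.
Linear molecule, 1 cut → 2 fragments:
  1–123 → 123 bp
  124–277 → 154 bp
Sorted largest to smallest: 154, 123 bp.

154, 123 bp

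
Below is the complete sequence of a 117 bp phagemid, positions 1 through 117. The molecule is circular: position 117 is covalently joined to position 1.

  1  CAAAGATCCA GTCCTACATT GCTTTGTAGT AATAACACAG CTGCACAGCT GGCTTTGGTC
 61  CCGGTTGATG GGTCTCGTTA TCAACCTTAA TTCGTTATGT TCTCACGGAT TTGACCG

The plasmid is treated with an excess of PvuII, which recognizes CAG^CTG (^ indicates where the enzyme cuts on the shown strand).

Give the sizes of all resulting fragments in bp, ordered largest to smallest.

109, 8 bp

PvuII sites (CAGCTG) start at positions 38, 46.
PvuII cuts after base 3 of each site, so after positions 40, 48.
Circular molecule, 2 cuts → 2 fragments:
  41–48 → 8 bp
  49–117 then 1–40 → 69 + 40 = 109 bp
Sorted largest to smallest: 109, 8 bp.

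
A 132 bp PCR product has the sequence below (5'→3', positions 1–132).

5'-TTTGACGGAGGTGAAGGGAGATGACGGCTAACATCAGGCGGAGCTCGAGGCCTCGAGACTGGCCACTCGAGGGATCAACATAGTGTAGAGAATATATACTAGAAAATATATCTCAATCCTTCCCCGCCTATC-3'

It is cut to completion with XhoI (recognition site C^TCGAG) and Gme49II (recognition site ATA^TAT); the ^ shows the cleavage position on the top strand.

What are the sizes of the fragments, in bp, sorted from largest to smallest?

XhoI sites (CTCGAG) start at positions 44, 52, 66.
XhoI cuts after the first base of each site, so after positions 44, 52, 66.
Gme49II sites (ATATAT) start at positions 92, 106.
Gme49II cuts after base 3 of each site, so after positions 94, 108.
Combined cut positions: 44, 52, 66, 94, 108.
Linear molecule, 5 cuts → 6 fragments:
  1–44 → 44 bp
  45–52 → 8 bp
  53–66 → 14 bp
  67–94 → 28 bp
  95–108 → 14 bp
  109–132 → 24 bp
Sorted largest to smallest: 44, 28, 24, 14, 14, 8 bp.

44, 28, 24, 14, 14, 8 bp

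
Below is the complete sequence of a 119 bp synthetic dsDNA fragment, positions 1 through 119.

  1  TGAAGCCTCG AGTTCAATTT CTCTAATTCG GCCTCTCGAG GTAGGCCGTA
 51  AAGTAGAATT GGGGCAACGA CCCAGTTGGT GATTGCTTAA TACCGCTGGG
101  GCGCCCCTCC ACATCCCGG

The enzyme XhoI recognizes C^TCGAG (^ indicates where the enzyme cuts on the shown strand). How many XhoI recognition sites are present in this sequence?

2

CTCGAG occurs starting at positions 7, 35.
XhoI cuts at 2 sites.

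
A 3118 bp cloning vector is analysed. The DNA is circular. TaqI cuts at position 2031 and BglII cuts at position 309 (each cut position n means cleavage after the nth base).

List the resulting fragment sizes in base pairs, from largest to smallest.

Combined cut positions (sorted): 309, 2031.
Circular molecule, 2 cuts → 2 fragments:
  2031 − 309 = 1722 bp
  wrap: 3118 − 2031 + 309 = 1396 bp
Sorted largest to smallest: 1722, 1396 bp.

1722, 1396 bp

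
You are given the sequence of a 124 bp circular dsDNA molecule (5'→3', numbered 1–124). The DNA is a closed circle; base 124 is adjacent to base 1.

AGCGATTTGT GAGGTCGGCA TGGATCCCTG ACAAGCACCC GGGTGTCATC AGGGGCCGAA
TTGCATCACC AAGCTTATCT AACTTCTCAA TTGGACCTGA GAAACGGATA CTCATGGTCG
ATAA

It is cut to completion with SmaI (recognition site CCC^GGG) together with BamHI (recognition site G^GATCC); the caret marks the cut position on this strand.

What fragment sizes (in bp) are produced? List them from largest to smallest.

106, 18 bp

The SmaI site (CCCGGG) starts at position 38.
SmaI cuts after base 3 of each site, so after position 40.
The BamHI site (GGATCC) starts at position 22.
BamHI cuts after the first base of each site, so after position 22.
Combined cut positions: 22, 40.
Circular molecule, 2 cuts → 2 fragments:
  23–40 → 18 bp
  41–124 then 1–22 → 84 + 22 = 106 bp
Sorted largest to smallest: 106, 18 bp.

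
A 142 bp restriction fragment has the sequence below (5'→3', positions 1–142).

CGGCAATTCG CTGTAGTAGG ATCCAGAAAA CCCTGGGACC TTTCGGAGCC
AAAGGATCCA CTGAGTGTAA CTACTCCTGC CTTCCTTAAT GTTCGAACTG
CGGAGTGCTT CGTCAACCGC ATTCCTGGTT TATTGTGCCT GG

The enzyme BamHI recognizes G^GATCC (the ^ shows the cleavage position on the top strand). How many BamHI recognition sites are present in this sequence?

2

GGATCC occurs starting at positions 19, 54.
BamHI cuts at 2 sites.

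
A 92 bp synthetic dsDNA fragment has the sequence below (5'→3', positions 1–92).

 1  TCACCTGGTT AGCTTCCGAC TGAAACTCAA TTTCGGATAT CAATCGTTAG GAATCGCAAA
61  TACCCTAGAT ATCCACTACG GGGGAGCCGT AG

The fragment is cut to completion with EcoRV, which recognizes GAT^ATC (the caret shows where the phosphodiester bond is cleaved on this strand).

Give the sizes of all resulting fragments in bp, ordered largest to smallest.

38, 32, 22 bp

EcoRV sites (GATATC) start at positions 36, 68.
EcoRV cuts after base 3 of each site, so after positions 38, 70.
Linear molecule, 2 cuts → 3 fragments:
  1–38 → 38 bp
  39–70 → 32 bp
  71–92 → 22 bp
Sorted largest to smallest: 38, 32, 22 bp.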